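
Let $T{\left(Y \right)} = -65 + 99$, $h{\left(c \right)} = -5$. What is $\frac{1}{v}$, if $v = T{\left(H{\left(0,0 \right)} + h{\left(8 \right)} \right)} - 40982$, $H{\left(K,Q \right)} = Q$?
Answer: $- \frac{1}{40948} \approx -2.4421 \cdot 10^{-5}$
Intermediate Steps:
$T{\left(Y \right)} = 34$
$v = -40948$ ($v = 34 - 40982 = -40948$)
$\frac{1}{v} = \frac{1}{-40948} = - \frac{1}{40948}$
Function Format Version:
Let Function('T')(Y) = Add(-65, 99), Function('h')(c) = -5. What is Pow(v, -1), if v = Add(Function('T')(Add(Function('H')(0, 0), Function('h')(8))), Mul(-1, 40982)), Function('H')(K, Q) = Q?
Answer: Rational(-1, 40948) ≈ -2.4421e-5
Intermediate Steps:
Function('T')(Y) = 34
v = -40948 (v = Add(34, Mul(-1, 40982)) = Add(34, -40982) = -40948)
Pow(v, -1) = Pow(-40948, -1) = Rational(-1, 40948)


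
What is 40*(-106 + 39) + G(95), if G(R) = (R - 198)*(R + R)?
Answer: -22250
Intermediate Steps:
G(R) = 2*R*(-198 + R) (G(R) = (-198 + R)*(2*R) = 2*R*(-198 + R))
40*(-106 + 39) + G(95) = 40*(-106 + 39) + 2*95*(-198 + 95) = 40*(-67) + 2*95*(-103) = -2680 - 19570 = -22250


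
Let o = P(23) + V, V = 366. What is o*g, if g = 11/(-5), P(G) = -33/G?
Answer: -18447/23 ≈ -802.04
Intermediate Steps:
g = -11/5 (g = 11*(-⅕) = -11/5 ≈ -2.2000)
o = 8385/23 (o = -33/23 + 366 = 8385/23 ≈ 364.57)
o*g = (8385/23)*(-11/5) = -18447/23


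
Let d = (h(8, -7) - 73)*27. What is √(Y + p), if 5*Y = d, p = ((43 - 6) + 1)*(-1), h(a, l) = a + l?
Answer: I*√10670/5 ≈ 20.659*I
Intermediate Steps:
d = -1944 (d = ((8 - 7) - 73)*27 = (1 - 73)*27 = -72*27 = -1944)
p = -38 (p = (37 + 1)*(-1) = 38*(-1) = -38)
Y = -1944/5 (Y = (⅕)*(-1944) = -1944/5 ≈ -388.80)
√(Y + p) = √(-1944/5 - 38) = √(-2134/5) = I*√10670/5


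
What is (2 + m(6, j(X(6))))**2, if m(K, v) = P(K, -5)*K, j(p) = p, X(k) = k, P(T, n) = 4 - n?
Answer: 3136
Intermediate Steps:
m(K, v) = 9*K (m(K, v) = (4 - 1*(-5))*K = (4 + 5)*K = 9*K)
(2 + m(6, j(X(6))))**2 = (2 + 9*6)**2 = (2 + 54)**2 = 56**2 = 3136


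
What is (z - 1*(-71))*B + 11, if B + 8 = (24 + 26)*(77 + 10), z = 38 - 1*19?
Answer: 390791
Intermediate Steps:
z = 19 (z = 38 - 19 = 19)
B = 4342 (B = -8 + (24 + 26)*(77 + 10) = -8 + 50*87 = -8 + 4350 = 4342)
(z - 1*(-71))*B + 11 = (19 - 1*(-71))*4342 + 11 = (19 + 71)*4342 + 11 = 90*4342 + 11 = 390780 + 11 = 390791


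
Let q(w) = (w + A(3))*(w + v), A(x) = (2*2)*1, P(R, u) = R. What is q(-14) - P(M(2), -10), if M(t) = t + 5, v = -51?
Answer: 643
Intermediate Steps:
M(t) = 5 + t
A(x) = 4 (A(x) = 4*1 = 4)
q(w) = (-51 + w)*(4 + w) (q(w) = (w + 4)*(w - 51) = (4 + w)*(-51 + w) = (-51 + w)*(4 + w))
q(-14) - P(M(2), -10) = (-204 + (-14)² - 47*(-14)) - (5 + 2) = (-204 + 196 + 658) - 1*7 = 650 - 7 = 643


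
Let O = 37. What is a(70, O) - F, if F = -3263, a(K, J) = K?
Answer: 3333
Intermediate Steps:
a(70, O) - F = 70 - 1*(-3263) = 70 + 3263 = 3333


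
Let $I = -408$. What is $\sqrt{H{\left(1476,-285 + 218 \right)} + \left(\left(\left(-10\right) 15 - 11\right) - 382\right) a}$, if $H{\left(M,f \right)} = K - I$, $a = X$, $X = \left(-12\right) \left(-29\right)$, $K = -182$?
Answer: $i \sqrt{188738} \approx 434.44 i$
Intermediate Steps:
$X = 348$
$a = 348$
$H{\left(M,f \right)} = 226$ ($H{\left(M,f \right)} = -182 - -408 = -182 + 408 = 226$)
$\sqrt{H{\left(1476,-285 + 218 \right)} + \left(\left(\left(-10\right) 15 - 11\right) - 382\right) a} = \sqrt{226 + \left(\left(\left(-10\right) 15 - 11\right) - 382\right) 348} = \sqrt{226 + \left(\left(-150 - 11\right) - 382\right) 348} = \sqrt{226 + \left(-161 - 382\right) 348} = \sqrt{226 - 188964} = \sqrt{-188738} = i \sqrt{188738}$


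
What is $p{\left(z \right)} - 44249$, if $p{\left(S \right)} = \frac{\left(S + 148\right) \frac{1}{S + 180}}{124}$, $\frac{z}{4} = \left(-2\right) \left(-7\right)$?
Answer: $- \frac{323725633}{7316} \approx -44249.0$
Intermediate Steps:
$z = 56$ ($z = 4 \left(\left(-2\right) \left(-7\right)\right) = 4 \cdot 14 = 56$)
$p{\left(S \right)} = \frac{148 + S}{124 \left(180 + S\right)}$ ($p{\left(S \right)} = \frac{148 + S}{180 + S} \frac{1}{124} = \frac{148 + S}{124 \left(180 + S\right)}$)
$p{\left(z \right)} - 44249 = \frac{148 + 56}{124 \left(180 + 56\right)} - 44249 = \frac{1}{124} \cdot \frac{1}{236} \cdot 204 - 44249 = \frac{51}{7316} - 44249 = - \frac{323725633}{7316}$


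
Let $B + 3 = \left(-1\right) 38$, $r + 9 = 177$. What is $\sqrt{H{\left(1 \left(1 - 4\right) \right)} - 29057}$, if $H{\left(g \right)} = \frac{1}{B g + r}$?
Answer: $\frac{i \sqrt{2460575526}}{291} \approx 170.46 i$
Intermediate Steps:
$r = 168$ ($r = -9 + 177 = 168$)
$B = -41$ ($B = -3 - 38 = -41$)
$H{\left(g \right)} = \frac{1}{168 - 41 g}$ ($H{\left(g \right)} = \frac{1}{- 41 g + 168} = \frac{1}{168 - 41 g}$)
$\sqrt{H{\left(1 \left(1 - 4\right) \right)} - 29057} = \sqrt{- \frac{1}{-168 + 41 \cdot 1 \left(1 - 4\right)} - 29057} = \sqrt{- \frac{1}{-168 + 41 \cdot 1 \left(-3\right)} - 29057} = \sqrt{- \frac{1}{-168 + 41 \left(-3\right)} - 29057} = \sqrt{- \frac{1}{-168 - 123} - 29057} = \sqrt{- \frac{1}{-291} - 29057} = \sqrt{\left(-1\right) \left(- \frac{1}{291}\right) - 29057} = \sqrt{\frac{1}{291} - 29057} = \sqrt{- \frac{8455586}{291}} = \frac{i \sqrt{2460575526}}{291}$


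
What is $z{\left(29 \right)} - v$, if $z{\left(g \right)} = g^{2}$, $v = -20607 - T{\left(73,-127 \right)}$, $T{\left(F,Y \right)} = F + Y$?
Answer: $21394$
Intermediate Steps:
$v = -20553$ ($v = -20607 - \left(73 - 127\right) = -20607 - -54 = -20607 + 54 = -20553$)
$z{\left(29 \right)} - v = 29^{2} - -20553 = 841 + 20553 = 21394$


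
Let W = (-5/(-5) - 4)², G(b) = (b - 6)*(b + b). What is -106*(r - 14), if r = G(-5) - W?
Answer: -9222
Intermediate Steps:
G(b) = 2*b*(-6 + b) (G(b) = (-6 + b)*(2*b) = 2*b*(-6 + b))
W = 9 (W = (-5*(-⅕) - 4)² = (1 - 4)² = (-3)² = 9)
r = 101 (r = 2*(-5)*(-6 - 5) - 1*9 = 2*(-5)*(-11) - 9 = 110 - 9 = 101)
-106*(r - 14) = -106*(101 - 14) = -106*87 = -9222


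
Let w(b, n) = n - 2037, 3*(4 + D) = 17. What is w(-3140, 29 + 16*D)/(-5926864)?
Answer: 743/2222574 ≈ 0.00033430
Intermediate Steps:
D = 5/3 (D = -4 + (⅓)*17 = -4 + 17/3 = 5/3 ≈ 1.6667)
w(b, n) = -2037 + n
w(-3140, 29 + 16*D)/(-5926864) = (-2037 + (29 + 16*(5/3)))/(-5926864) = (-2037 + (29 + 80/3))*(-1/5926864) = (-2037 + 167/3)*(-1/5926864) = -5944/3*(-1/5926864) = 743/2222574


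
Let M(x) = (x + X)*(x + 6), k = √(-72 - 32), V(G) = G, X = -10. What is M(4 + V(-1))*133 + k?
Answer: -8379 + 2*I*√26 ≈ -8379.0 + 10.198*I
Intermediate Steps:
k = 2*I*√26 (k = √(-104) = 2*I*√26 ≈ 10.198*I)
M(x) = (-10 + x)*(6 + x) (M(x) = (x - 10)*(x + 6) = (-10 + x)*(6 + x))
M(4 + V(-1))*133 + k = (-60 + (4 - 1)² - 4*(4 - 1))*133 + 2*I*√26 = (-60 + 3² - 4*3)*133 + 2*I*√26 = (-60 + 9 - 12)*133 + 2*I*√26 = -63*133 + 2*I*√26 = -8379 + 2*I*√26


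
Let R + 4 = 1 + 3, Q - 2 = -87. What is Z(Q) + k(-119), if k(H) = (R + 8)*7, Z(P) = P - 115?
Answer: -144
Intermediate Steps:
Q = -85 (Q = 2 - 87 = -85)
Z(P) = -115 + P
R = 0 (R = -4 + (1 + 3) = -4 + 4 = 0)
k(H) = 56 (k(H) = (0 + 8)*7 = 8*7 = 56)
Z(Q) + k(-119) = (-115 - 85) + 56 = -200 + 56 = -144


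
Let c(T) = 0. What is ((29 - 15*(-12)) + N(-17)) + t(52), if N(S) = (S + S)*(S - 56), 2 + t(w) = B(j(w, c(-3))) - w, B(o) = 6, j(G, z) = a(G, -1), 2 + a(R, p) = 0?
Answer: 2643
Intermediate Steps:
a(R, p) = -2 (a(R, p) = -2 + 0 = -2)
j(G, z) = -2
t(w) = 4 - w (t(w) = -2 + (6 - w) = 4 - w)
N(S) = 2*S*(-56 + S) (N(S) = (2*S)*(-56 + S) = 2*S*(-56 + S))
((29 - 15*(-12)) + N(-17)) + t(52) = ((29 - 15*(-12)) + 2*(-17)*(-56 - 17)) + (4 - 1*52) = ((29 + 180) + 2*(-17)*(-73)) + (4 - 52) = (209 + 2482) - 48 = 2691 - 48 = 2643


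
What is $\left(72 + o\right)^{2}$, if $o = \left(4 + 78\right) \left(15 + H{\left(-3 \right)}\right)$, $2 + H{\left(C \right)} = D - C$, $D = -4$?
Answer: $1115136$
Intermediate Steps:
$H{\left(C \right)} = -6 - C$ ($H{\left(C \right)} = -2 - \left(4 + C\right) = -6 - C$)
$o = 984$ ($o = \left(4 + 78\right) \left(15 - 3\right) = 82 \left(15 + \left(-6 + 3\right)\right) = 82 \left(15 - 3\right) = 82 \cdot 12 = 984$)
$\left(72 + o\right)^{2} = \left(72 + 984\right)^{2} = 1056^{2} = 1115136$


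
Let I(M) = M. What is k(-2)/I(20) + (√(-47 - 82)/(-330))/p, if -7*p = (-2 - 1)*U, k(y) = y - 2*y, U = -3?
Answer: ⅒ + 7*I*√129/2970 ≈ 0.1 + 0.026769*I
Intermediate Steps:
k(y) = -y
p = -9/7 (p = -(-2 - 1)*(-3)/7 = -(-3)*(-3)/7 = -⅐*9 = -9/7 ≈ -1.2857)
k(-2)/I(20) + (√(-47 - 82)/(-330))/p = -1*(-2)/20 + (√(-47 - 82)/(-330))/(-9/7) = 2*(1/20) + (√(-129)*(-1/330))*(-7/9) = ⅒ + ((I*√129)*(-1/330))*(-7/9) = ⅒ - I*√129/330*(-7/9) = ⅒ + 7*I*√129/2970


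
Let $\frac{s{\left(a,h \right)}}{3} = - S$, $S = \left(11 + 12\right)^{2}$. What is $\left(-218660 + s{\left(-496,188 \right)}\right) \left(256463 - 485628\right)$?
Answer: $50472903755$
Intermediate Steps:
$S = 529$ ($S = 23^{2} = 529$)
$s{\left(a,h \right)} = -1587$ ($s{\left(a,h \right)} = 3 \left(\left(-1\right) 529\right) = 3 \left(-529\right) = -1587$)
$\left(-218660 + s{\left(-496,188 \right)}\right) \left(256463 - 485628\right) = \left(-218660 - 1587\right) \left(256463 - 485628\right) = \left(-220247\right) \left(-229165\right) = 50472903755$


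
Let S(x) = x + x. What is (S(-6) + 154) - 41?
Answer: 101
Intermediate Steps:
S(x) = 2*x
(S(-6) + 154) - 41 = (2*(-6) + 154) - 41 = (-12 + 154) - 41 = 142 - 41 = 101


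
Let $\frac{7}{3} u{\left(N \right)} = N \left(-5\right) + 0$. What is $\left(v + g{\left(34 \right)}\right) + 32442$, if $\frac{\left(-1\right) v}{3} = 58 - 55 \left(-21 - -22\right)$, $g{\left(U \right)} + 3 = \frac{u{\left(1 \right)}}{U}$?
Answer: $\frac{7718325}{238} \approx 32430.0$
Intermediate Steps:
$u{\left(N \right)} = - \frac{15 N}{7}$ ($u{\left(N \right)} = \frac{3 \left(N \left(-5\right) + 0\right)}{7} = \frac{3 \left(- 5 N + 0\right)}{7} = \frac{3 \left(- 5 N\right)}{7} = - \frac{15 N}{7}$)
$g{\left(U \right)} = -3 - \frac{15}{7 U}$ ($g{\left(U \right)} = -3 + \frac{\left(- \frac{15}{7}\right) 1}{U} = -3 - \frac{15}{7 U}$)
$v = -9$ ($v = - 3 \left(58 - 55 \left(-21 - -22\right)\right) = - 3 \left(58 - 55 \left(-21 + 22\right)\right) = - 3 \left(58 - 55\right) = \left(-3\right) 3 = -9$)
$\left(v + g{\left(34 \right)}\right) + 32442 = \left(-9 - \left(3 + \frac{15}{7 \cdot 34}\right)\right) + 32442 = \left(-9 - \frac{729}{238}\right) + 32442 = - \frac{2871}{238} + 32442 = \frac{7718325}{238}$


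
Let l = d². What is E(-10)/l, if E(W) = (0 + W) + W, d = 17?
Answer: -20/289 ≈ -0.069204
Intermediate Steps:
l = 289 (l = 17² = 289)
E(W) = 2*W (E(W) = W + W = 2*W)
E(-10)/l = (2*(-10))/289 = -20*1/289 = -20/289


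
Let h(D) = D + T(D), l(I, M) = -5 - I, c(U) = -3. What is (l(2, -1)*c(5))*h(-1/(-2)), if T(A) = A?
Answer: 21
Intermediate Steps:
h(D) = 2*D (h(D) = D + D = 2*D)
(l(2, -1)*c(5))*h(-1/(-2)) = ((-5 - 1*2)*(-3))*(2*(-1/(-2))) = ((-5 - 2)*(-3))*(2*(-1*(-½))) = (-7*(-3))*(2*(½)) = 21*1 = 21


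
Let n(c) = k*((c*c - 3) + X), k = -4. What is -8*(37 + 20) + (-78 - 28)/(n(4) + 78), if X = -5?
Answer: -10541/23 ≈ -458.30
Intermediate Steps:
n(c) = 32 - 4*c² (n(c) = -4*((c*c - 3) - 5) = -4*((c² - 3) - 5) = -4*((-3 + c²) - 5) = -4*(-8 + c²) = 32 - 4*c²)
-8*(37 + 20) + (-78 - 28)/(n(4) + 78) = -8*(37 + 20) + (-78 - 28)/((32 - 4*4²) + 78) = -8*57 - 106/((32 - 4*16) + 78) = -456 - 106/((32 - 64) + 78) = -456 - 106/(-32 + 78) = -456 - 106/46 = -456 - 106*1/46 = -456 - 53/23 = -10541/23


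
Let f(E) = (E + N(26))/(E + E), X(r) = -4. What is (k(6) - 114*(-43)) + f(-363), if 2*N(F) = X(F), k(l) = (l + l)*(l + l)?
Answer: 3663761/726 ≈ 5046.5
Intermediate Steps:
k(l) = 4*l² (k(l) = (2*l)*(2*l) = 4*l²)
N(F) = -2 (N(F) = (½)*(-4) = -2)
f(E) = (-2 + E)/(2*E) (f(E) = (E - 2)/(E + E) = (-2 + E)/((2*E)) = (-2 + E)*(1/(2*E)) = (-2 + E)/(2*E))
(k(6) - 114*(-43)) + f(-363) = (4*6² - 114*(-43)) + (½)*(-2 - 363)/(-363) = (4*36 + 4902) + (½)*(-1/363)*(-365) = (144 + 4902) + 365/726 = 5046 + 365/726 = 3663761/726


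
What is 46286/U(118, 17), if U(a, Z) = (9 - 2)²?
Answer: 46286/49 ≈ 944.61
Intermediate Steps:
U(a, Z) = 49 (U(a, Z) = 7² = 49)
46286/U(118, 17) = 46286/49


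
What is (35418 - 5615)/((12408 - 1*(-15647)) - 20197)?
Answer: 29803/7858 ≈ 3.7927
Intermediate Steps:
(35418 - 5615)/((12408 - 1*(-15647)) - 20197) = 29803/((12408 + 15647) - 20197) = 29803/(28055 - 20197) = 29803/7858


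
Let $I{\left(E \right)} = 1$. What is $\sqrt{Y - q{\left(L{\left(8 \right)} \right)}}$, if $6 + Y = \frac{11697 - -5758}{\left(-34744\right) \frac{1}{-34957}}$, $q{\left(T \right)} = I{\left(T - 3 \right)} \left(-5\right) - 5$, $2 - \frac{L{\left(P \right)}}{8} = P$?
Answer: $\frac{\sqrt{5301182287946}}{17372} \approx 132.54$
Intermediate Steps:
$L{\left(P \right)} = 16 - 8 P$
$q{\left(T \right)} = -10$ ($q{\left(T \right)} = 1 \left(-5\right) - 5 = -5 - 5 = -10$)
$Y = \frac{609965971}{34744}$ ($Y = -6 + \frac{11697 - -5758}{\left(-34744\right) \frac{1}{-34957}} = -6 + \frac{11697 + 5758}{\left(-34744\right) \left(- \frac{1}{34957}\right)} = -6 + \frac{17455}{\frac{34744}{34957}} = -6 + 17455 \cdot \frac{34957}{34744} = -6 + \frac{610174435}{34744} = \frac{609965971}{34744} \approx 17556.0$)
$\sqrt{Y - q{\left(L{\left(8 \right)} \right)}} = \sqrt{\frac{609965971}{34744} - -10} = \sqrt{\frac{609965971}{34744} + 10} = \sqrt{\frac{610313411}{34744}} = \frac{\sqrt{5301182287946}}{17372}$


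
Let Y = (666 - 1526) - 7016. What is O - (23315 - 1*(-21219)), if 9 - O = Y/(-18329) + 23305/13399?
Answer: -10935439504144/245590271 ≈ -44527.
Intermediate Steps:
Y = -7876 (Y = -860 - 7016 = -7876)
O = 1677624570/245590271 (O = 9 - (-7876/(-18329) + 23305/13399) = 9 - (-7876*(-1/18329) + 23305*(1/13399)) = 9 - (7876/18329 + 23305/13399) = 9 - 1*532687869/245590271 = 9 - 532687869/245590271 = 1677624570/245590271 ≈ 6.8310)
O - (23315 - 1*(-21219)) = 1677624570/245590271 - (23315 - 1*(-21219)) = 1677624570/245590271 - (23315 + 21219) = 1677624570/245590271 - 1*44534 = 1677624570/245590271 - 44534 = -10935439504144/245590271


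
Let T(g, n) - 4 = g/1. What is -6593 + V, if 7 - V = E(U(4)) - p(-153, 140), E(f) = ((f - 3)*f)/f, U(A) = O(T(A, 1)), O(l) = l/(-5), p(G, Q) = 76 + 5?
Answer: -32502/5 ≈ -6500.4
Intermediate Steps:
T(g, n) = 4 + g (T(g, n) = 4 + g/1 = 4 + g*1 = 4 + g)
p(G, Q) = 81
O(l) = -l/5 (O(l) = l*(-⅕) = -l/5)
U(A) = -⅘ - A/5 (U(A) = -(4 + A)/5 = -⅘ - A/5)
E(f) = -3 + f (E(f) = ((-3 + f)*f)/f = (f*(-3 + f))/f = -3 + f)
V = 463/5 (V = 7 - ((-3 + (-⅘ - ⅕*4)) - 1*81) = 7 - ((-3 + (-⅘ - ⅘)) - 81) = 7 - ((-3 - 8/5) - 81) = 7 - (-23/5 - 81) = 7 - 1*(-428/5) = 7 + 428/5 = 463/5 ≈ 92.600)
-6593 + V = -6593 + 463/5 = -32502/5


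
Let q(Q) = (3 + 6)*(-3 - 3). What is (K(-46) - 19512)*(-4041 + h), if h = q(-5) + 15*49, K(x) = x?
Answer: 65714880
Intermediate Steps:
q(Q) = -54 (q(Q) = 9*(-6) = -54)
h = 681 (h = -54 + 15*49 = -54 + 735 = 681)
(K(-46) - 19512)*(-4041 + h) = (-46 - 19512)*(-4041 + 681) = -19558*(-3360) = 65714880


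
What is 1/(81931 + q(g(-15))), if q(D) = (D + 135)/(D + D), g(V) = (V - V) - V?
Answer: 1/81936 ≈ 1.2205e-5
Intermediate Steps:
g(V) = -V (g(V) = 0 - V = -V)
q(D) = (135 + D)/(2*D) (q(D) = (135 + D)/((2*D)) = (135 + D)*(1/(2*D)) = (135 + D)/(2*D))
1/(81931 + q(g(-15))) = 1/(81931 + (135 - 1*(-15))/(2*((-1*(-15))))) = 1/(81931 + (1/2)*(135 + 15)/15) = 1/(81931 + (1/2)*(1/15)*150) = 1/(81931 + 5) = 1/81936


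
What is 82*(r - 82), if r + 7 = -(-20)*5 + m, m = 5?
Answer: 1312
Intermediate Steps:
r = 98 (r = -7 + (-(-20)*5 + 5) = -7 + (-4*(-25) + 5) = -7 + (100 + 5) = -7 + 105 = 98)
82*(r - 82) = 82*(98 - 82) = 82*16 = 1312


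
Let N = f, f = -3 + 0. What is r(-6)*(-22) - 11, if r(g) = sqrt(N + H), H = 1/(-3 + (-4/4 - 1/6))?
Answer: -11 - 198*I/5 ≈ -11.0 - 39.6*I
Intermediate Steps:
f = -3
N = -3
H = -6/25 (H = 1/(-3 + (-4*1/4 - 1*1/6)) = 1/(-3 + (-1 - 1/6)) = 1/(-3 - 7/6) = 1/(-25/6) = -6/25 ≈ -0.24000)
r(g) = 9*I/5 (r(g) = sqrt(-3 - 6/25) = sqrt(-81/25) = 9*I/5)
r(-6)*(-22) - 11 = (9*I/5)*(-22) - 11 = -198*I/5 - 11 = -11 - 198*I/5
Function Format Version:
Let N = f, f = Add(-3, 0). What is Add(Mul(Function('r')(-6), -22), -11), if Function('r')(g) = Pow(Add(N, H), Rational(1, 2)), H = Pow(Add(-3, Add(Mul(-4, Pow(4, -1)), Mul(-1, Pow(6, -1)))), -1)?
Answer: Add(-11, Mul(Rational(-198, 5), I)) ≈ Add(-11.000, Mul(-39.600, I))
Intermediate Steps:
f = -3
N = -3
H = Rational(-6, 25) (H = Pow(Add(-3, Add(Mul(-4, Rational(1, 4)), Mul(-1, Rational(1, 6)))), -1) = Pow(Add(-3, Add(-1, Rational(-1, 6))), -1) = Pow(Add(-3, Rational(-7, 6)), -1) = Pow(Rational(-25, 6), -1) = Rational(-6, 25) ≈ -0.24000)
Function('r')(g) = Mul(Rational(9, 5), I) (Function('r')(g) = Pow(Add(-3, Rational(-6, 25)), Rational(1, 2)) = Pow(Rational(-81, 25), Rational(1, 2)) = Mul(Rational(9, 5), I))
Add(Mul(Function('r')(-6), -22), -11) = Add(Mul(Mul(Rational(9, 5), I), -22), -11) = Add(Mul(Rational(-198, 5), I), -11) = Add(-11, Mul(Rational(-198, 5), I))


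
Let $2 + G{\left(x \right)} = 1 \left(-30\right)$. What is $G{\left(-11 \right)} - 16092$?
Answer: $-16124$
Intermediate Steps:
$G{\left(x \right)} = -32$ ($G{\left(x \right)} = -2 + 1 \left(-30\right) = -2 - 30 = -32$)
$G{\left(-11 \right)} - 16092 = -32 - 16092 = -16124$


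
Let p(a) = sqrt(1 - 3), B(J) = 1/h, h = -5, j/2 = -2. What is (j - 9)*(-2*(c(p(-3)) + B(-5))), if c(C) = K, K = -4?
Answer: -546/5 ≈ -109.20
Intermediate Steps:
j = -4 (j = 2*(-2) = -4)
B(J) = -1/5 (B(J) = 1/(-5) = -1/5)
p(a) = I*sqrt(2) (p(a) = sqrt(-2) = I*sqrt(2))
c(C) = -4
(j - 9)*(-2*(c(p(-3)) + B(-5))) = (-4 - 9)*(-2*(-4 - 1/5)) = -(-26)*(-21)/5 = -13*42/5 = -546/5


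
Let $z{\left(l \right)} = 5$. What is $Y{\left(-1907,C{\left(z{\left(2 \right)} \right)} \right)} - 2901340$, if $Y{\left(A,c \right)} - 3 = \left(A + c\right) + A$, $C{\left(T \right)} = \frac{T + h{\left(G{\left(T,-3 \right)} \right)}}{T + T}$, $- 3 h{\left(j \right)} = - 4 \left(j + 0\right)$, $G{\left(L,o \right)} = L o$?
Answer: $- \frac{5810305}{2} \approx -2.9052 \cdot 10^{6}$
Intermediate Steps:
$h{\left(j \right)} = \frac{4 j}{3}$ ($h{\left(j \right)} = - \frac{\left(-4\right) \left(j + 0\right)}{3} = - \frac{\left(-4\right) j}{3} = \frac{4 j}{3}$)
$C{\left(T \right)} = - \frac{3}{2}$ ($C{\left(T \right)} = \frac{T + \frac{4 T \left(-3\right)}{3}}{T + T} = \frac{T + \frac{4 \left(- 3 T\right)}{3}}{2 T} = \left(T - 4 T\right) \frac{1}{2 T} = - 3 T \frac{1}{2 T} = - \frac{3}{2}$)
$Y{\left(A,c \right)} = 3 + c + 2 A$ ($Y{\left(A,c \right)} = 3 + \left(\left(A + c\right) + A\right) = 3 + \left(c + 2 A\right) = 3 + c + 2 A$)
$Y{\left(-1907,C{\left(z{\left(2 \right)} \right)} \right)} - 2901340 = \left(3 - \frac{3}{2} + 2 \left(-1907\right)\right) - 2901340 = \left(3 - \frac{3}{2} - 3814\right) - 2901340 = - \frac{7625}{2} - 2901340 = - \frac{5810305}{2}$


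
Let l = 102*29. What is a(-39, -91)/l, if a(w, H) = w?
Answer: -13/986 ≈ -0.013185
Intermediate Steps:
l = 2958
a(-39, -91)/l = -39/2958 = -39*1/2958 = -13/986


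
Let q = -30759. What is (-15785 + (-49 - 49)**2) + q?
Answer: -36940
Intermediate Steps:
(-15785 + (-49 - 49)**2) + q = (-15785 + (-49 - 49)**2) - 30759 = (-15785 + (-98)**2) - 30759 = (-15785 + 9604) - 30759 = -6181 - 30759 = -36940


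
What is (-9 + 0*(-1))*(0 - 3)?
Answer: 27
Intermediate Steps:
(-9 + 0*(-1))*(0 - 3) = (-9 + 0)*(-3) = -9*(-3) = 27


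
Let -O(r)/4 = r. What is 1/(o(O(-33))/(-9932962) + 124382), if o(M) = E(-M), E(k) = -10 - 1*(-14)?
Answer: 4966481/617740839740 ≈ 8.0397e-6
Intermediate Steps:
E(k) = 4 (E(k) = -10 + 14 = 4)
O(r) = -4*r
o(M) = 4
1/(o(O(-33))/(-9932962) + 124382) = 1/(4/(-9932962) + 124382) = 1/(4*(-1/9932962) + 124382) = 1/(-2/4966481 + 124382) = 1/(617740839740/4966481) = 4966481/617740839740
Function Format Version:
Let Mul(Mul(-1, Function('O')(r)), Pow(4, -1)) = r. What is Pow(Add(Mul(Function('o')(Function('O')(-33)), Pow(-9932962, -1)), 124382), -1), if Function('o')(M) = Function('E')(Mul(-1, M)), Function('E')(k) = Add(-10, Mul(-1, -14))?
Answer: Rational(4966481, 617740839740) ≈ 8.0397e-6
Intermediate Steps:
Function('E')(k) = 4 (Function('E')(k) = Add(-10, 14) = 4)
Function('O')(r) = Mul(-4, r)
Function('o')(M) = 4
Pow(Add(Mul(Function('o')(Function('O')(-33)), Pow(-9932962, -1)), 124382), -1) = Pow(Add(Mul(4, Pow(-9932962, -1)), 124382), -1) = Pow(Add(Mul(4, Rational(-1, 9932962)), 124382), -1) = Pow(Add(Rational(-2, 4966481), 124382), -1) = Pow(Rational(617740839740, 4966481), -1) = Rational(4966481, 617740839740)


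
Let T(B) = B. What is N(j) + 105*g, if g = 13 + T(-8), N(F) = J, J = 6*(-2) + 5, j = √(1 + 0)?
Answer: 518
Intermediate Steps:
j = 1 (j = √1 = 1)
J = -7 (J = -12 + 5 = -7)
N(F) = -7
g = 5 (g = 13 - 8 = 5)
N(j) + 105*g = -7 + 105*5 = -7 + 525 = 518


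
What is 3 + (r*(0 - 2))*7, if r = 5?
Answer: -67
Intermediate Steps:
3 + (r*(0 - 2))*7 = 3 + (5*(0 - 2))*7 = 3 + (5*(-2))*7 = 3 - 10*7 = 3 - 70 = -67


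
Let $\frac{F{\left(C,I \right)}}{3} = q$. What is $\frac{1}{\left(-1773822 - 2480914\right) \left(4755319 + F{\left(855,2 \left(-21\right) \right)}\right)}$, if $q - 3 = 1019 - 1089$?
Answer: $- \frac{1}{20231771738848} \approx -4.9427 \cdot 10^{-14}$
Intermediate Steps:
$q = -67$ ($q = 3 + \left(1019 - 1089\right) = 3 - 70 = -67$)
$F{\left(C,I \right)} = -201$ ($F{\left(C,I \right)} = 3 \left(-67\right) = -201$)
$\frac{1}{\left(-1773822 - 2480914\right) \left(4755319 + F{\left(855,2 \left(-21\right) \right)}\right)} = \frac{1}{\left(-1773822 - 2480914\right) \left(4755319 - 201\right)} = \frac{1}{\left(-4254736\right) 4755118} = \frac{1}{-20231771738848} = - \frac{1}{20231771738848}$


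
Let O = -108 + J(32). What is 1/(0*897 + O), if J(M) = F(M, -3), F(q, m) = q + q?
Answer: -1/44 ≈ -0.022727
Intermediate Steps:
F(q, m) = 2*q
J(M) = 2*M
O = -44 (O = -108 + 2*32 = -108 + 64 = -44)
1/(0*897 + O) = 1/(0*897 - 44) = 1/(0 - 44) = 1/(-44) = -1/44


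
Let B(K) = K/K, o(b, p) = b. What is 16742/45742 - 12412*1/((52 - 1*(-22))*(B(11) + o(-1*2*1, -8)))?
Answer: 142247153/846227 ≈ 168.10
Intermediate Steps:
B(K) = 1
16742/45742 - 12412*1/((52 - 1*(-22))*(B(11) + o(-1*2*1, -8))) = 16742/45742 - 12412*1/((1 - 1*2*1)*(52 - 1*(-22))) = 16742*(1/45742) - 12412*1/((1 - 2*1)*(52 + 22)) = 8371/22871 - 12412*1/(74*(1 - 2)) = 8371/22871 - 12412/((-1*74)) = 8371/22871 - 12412/(-74) = 8371/22871 - 12412*(-1/74) = 8371/22871 + 6206/37 = 142247153/846227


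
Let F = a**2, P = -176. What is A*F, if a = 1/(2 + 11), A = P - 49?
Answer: -225/169 ≈ -1.3314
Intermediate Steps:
A = -225 (A = -176 - 49 = -225)
a = 1/13 ≈ 0.076923
F = 1/169 (F = (1/13)**2 = 1/169 ≈ 0.0059172)
A*F = -225*1/169 = -225/169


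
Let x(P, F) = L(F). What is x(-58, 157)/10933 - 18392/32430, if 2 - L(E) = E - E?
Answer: -100507438/177278595 ≈ -0.56695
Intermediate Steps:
L(E) = 2 (L(E) = 2 - (E - E) = 2 - 1*0 = 2 + 0 = 2)
x(P, F) = 2
x(-58, 157)/10933 - 18392/32430 = 2/10933 - 18392/32430 = 2*(1/10933) - 18392*1/32430 = 2/10933 - 9196/16215 = -100507438/177278595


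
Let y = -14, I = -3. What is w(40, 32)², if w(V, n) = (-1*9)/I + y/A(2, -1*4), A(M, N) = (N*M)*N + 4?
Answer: 2209/324 ≈ 6.8179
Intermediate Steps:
A(M, N) = 4 + M*N² (A(M, N) = (M*N)*N + 4 = M*N² + 4 = 4 + M*N²)
w(V, n) = 47/18 (w(V, n) = -1*9/(-3) - 14/(4 + 2*(-1*4)²) = -9*(-⅓) - 14/(4 + 2*(-4)²) = 3 - 14/(4 + 2*16) = 3 - 14/(4 + 32) = 3 - 14/36 = 3 - 14*1/36 = 3 - 7/18 = 47/18)
w(40, 32)² = (47/18)² = 2209/324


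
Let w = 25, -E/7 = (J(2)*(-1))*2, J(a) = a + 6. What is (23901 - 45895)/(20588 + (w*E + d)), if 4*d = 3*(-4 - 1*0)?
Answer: -21994/23385 ≈ -0.94052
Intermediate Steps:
J(a) = 6 + a
E = 112 (E = -7*(6 + 2)*(-1)*2 = -7*8*(-1)*2 = -(-56)*2 = -7*(-16) = 112)
d = -3 (d = (3*(-4 - 1*0))/4 = (3*(-4 + 0))/4 = (3*(-4))/4 = (¼)*(-12) = -3)
(23901 - 45895)/(20588 + (w*E + d)) = (23901 - 45895)/(20588 + (25*112 - 3)) = -21994/(20588 + (2800 - 3)) = -21994/(20588 + 2797) = -21994/23385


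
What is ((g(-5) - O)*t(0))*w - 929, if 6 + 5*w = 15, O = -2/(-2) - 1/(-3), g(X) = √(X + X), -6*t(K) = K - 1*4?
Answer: -4653/5 + 6*I*√10/5 ≈ -930.6 + 3.7947*I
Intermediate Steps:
t(K) = ⅔ - K/6 (t(K) = -(K - 1*4)/6 = -(K - 4)/6 = -(-4 + K)/6 = ⅔ - K/6)
g(X) = √2*√X (g(X) = √(2*X) = √2*√X)
O = 4/3 (O = -2*(-½) - 1*(-⅓) = 1 + ⅓ = 4/3 ≈ 1.3333)
w = 9/5 (w = -6/5 + (⅕)*15 = -6/5 + 3 = 9/5 ≈ 1.8000)
((g(-5) - O)*t(0))*w - 929 = ((√2*√(-5) - 1*4/3)*(⅔ - ⅙*0))*(9/5) - 929 = ((√2*(I*√5) - 4/3)*(⅔ + 0))*(9/5) - 929 = ((I*√10 - 4/3)*(⅔))*(9/5) - 929 = ((-4/3 + I*√10)*(⅔))*(9/5) - 929 = (-8/9 + 2*I*√10/3)*(9/5) - 929 = (-8/5 + 6*I*√10/5) - 929 = -4653/5 + 6*I*√10/5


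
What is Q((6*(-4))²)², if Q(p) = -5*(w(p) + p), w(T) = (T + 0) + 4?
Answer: 33408400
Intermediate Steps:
w(T) = 4 + T (w(T) = T + 4 = 4 + T)
Q(p) = -20 - 10*p (Q(p) = -5*((4 + p) + p) = -5*(4 + 2*p) = -20 - 10*p)
Q((6*(-4))²)² = (-20 - 10*(6*(-4))²)² = (-20 - 10*(-24)²)² = (-20 - 10*576)² = (-20 - 5760)² = (-5780)² = 33408400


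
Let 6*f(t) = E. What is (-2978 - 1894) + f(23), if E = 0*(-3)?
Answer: -4872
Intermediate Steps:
E = 0
f(t) = 0 (f(t) = (⅙)*0 = 0)
(-2978 - 1894) + f(23) = (-2978 - 1894) + 0 = -4872 + 0 = -4872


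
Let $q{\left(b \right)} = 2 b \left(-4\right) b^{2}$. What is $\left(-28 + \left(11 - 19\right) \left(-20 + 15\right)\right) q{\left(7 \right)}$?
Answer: $-32928$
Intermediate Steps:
$q{\left(b \right)} = - 8 b^{3}$ ($q{\left(b \right)} = - 8 b b^{2} = - 8 b^{3}$)
$\left(-28 + \left(11 - 19\right) \left(-20 + 15\right)\right) q{\left(7 \right)} = \left(-28 + \left(11 - 19\right) \left(-20 + 15\right)\right) \left(- 8 \cdot 7^{3}\right) = \left(-28 - -40\right) \left(\left(-8\right) 343\right) = \left(-28 + 40\right) \left(-2744\right) = 12 \left(-2744\right) = -32928$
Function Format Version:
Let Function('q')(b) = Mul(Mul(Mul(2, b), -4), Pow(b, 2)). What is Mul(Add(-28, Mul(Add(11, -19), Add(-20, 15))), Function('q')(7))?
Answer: -32928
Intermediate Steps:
Function('q')(b) = Mul(-8, Pow(b, 3)) (Function('q')(b) = Mul(Mul(-8, b), Pow(b, 2)) = Mul(-8, Pow(b, 3)))
Mul(Add(-28, Mul(Add(11, -19), Add(-20, 15))), Function('q')(7)) = Mul(Add(-28, Mul(Add(11, -19), Add(-20, 15))), Mul(-8, Pow(7, 3))) = Mul(Add(-28, Mul(-8, -5)), Mul(-8, 343)) = Mul(Add(-28, 40), -2744) = Mul(12, -2744) = -32928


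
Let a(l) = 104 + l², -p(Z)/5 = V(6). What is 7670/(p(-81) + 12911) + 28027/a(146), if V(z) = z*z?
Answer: 521103137/272698020 ≈ 1.9109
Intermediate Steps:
V(z) = z²
p(Z) = -180 (p(Z) = -5*6² = -5*36 = -180)
7670/(p(-81) + 12911) + 28027/a(146) = 7670/(-180 + 12911) + 28027/(104 + 146²) = 7670/12731 + 28027/(104 + 21316) = 7670*(1/12731) + 28027/21420 = 7670/12731 + 28027*(1/21420) = 7670/12731 + 28027/21420 = 521103137/272698020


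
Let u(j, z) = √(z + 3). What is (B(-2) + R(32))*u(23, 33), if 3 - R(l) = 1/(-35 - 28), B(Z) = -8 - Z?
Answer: -376/21 ≈ -17.905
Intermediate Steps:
u(j, z) = √(3 + z)
R(l) = 190/63 (R(l) = 3 - 1/(-35 - 28) = 3 - 1/(-63) = 3 - 1*(-1/63) = 3 + 1/63 = 190/63)
(B(-2) + R(32))*u(23, 33) = ((-8 - 1*(-2)) + 190/63)*√(3 + 33) = ((-8 + 2) + 190/63)*√36 = (-6 + 190/63)*6 = -188/63*6 = -376/21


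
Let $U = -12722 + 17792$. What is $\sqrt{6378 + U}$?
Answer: $6 \sqrt{318} \approx 107.0$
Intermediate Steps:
$U = 5070$
$\sqrt{6378 + U} = \sqrt{6378 + 5070} = \sqrt{11448} = 6 \sqrt{318}$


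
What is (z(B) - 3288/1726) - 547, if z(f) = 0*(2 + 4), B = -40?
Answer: -473705/863 ≈ -548.91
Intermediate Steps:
z(f) = 0 (z(f) = 0*6 = 0)
(z(B) - 3288/1726) - 547 = (0 - 3288/1726) - 547 = (0 - 3288*1/1726) - 547 = (0 - 1644/863) - 547 = -1644/863 - 547 = -473705/863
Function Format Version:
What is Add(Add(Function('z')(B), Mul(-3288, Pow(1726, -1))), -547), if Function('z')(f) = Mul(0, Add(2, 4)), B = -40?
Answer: Rational(-473705, 863) ≈ -548.91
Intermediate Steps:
Function('z')(f) = 0 (Function('z')(f) = Mul(0, 6) = 0)
Add(Add(Function('z')(B), Mul(-3288, Pow(1726, -1))), -547) = Add(Add(0, Mul(-3288, Pow(1726, -1))), -547) = Add(Add(0, Mul(-3288, Rational(1, 1726))), -547) = Add(Add(0, Rational(-1644, 863)), -547) = Add(Rational(-1644, 863), -547) = Rational(-473705, 863)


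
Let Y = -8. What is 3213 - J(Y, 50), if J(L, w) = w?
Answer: 3163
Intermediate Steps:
3213 - J(Y, 50) = 3213 - 1*50 = 3213 - 50 = 3163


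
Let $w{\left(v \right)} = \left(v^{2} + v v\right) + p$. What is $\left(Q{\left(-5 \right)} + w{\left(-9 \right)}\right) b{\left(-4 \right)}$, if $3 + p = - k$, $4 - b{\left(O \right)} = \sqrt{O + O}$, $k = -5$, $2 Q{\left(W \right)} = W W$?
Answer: $706 - 353 i \sqrt{2} \approx 706.0 - 499.22 i$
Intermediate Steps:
$Q{\left(W \right)} = \frac{W^{2}}{2}$ ($Q{\left(W \right)} = \frac{W W}{2} = \frac{W^{2}}{2}$)
$b{\left(O \right)} = 4 - \sqrt{2} \sqrt{O}$ ($b{\left(O \right)} = 4 - \sqrt{O + O} = 4 - \sqrt{2 O} = 4 - \sqrt{2} \sqrt{O}$)
$p = 2$ ($p = -3 - -5 = -3 + 5 = 2$)
$w{\left(v \right)} = 2 + 2 v^{2}$ ($w{\left(v \right)} = \left(v^{2} + v v\right) + 2 = \left(v^{2} + v^{2}\right) + 2 = 2 v^{2} + 2 = 2 + 2 v^{2}$)
$\left(Q{\left(-5 \right)} + w{\left(-9 \right)}\right) b{\left(-4 \right)} = \left(\frac{\left(-5\right)^{2}}{2} + \left(2 + 2 \left(-9\right)^{2}\right)\right) \left(4 - \sqrt{2} \sqrt{-4}\right) = \left(\frac{1}{2} \cdot 25 + \left(2 + 2 \cdot 81\right)\right) \left(4 - \sqrt{2} \cdot 2 i\right) = \left(\frac{25}{2} + \left(2 + 162\right)\right) \left(4 - 2 i \sqrt{2}\right) = \left(\frac{25}{2} + 164\right) \left(4 - 2 i \sqrt{2}\right) = \frac{353 \left(4 - 2 i \sqrt{2}\right)}{2} = 706 - 353 i \sqrt{2}$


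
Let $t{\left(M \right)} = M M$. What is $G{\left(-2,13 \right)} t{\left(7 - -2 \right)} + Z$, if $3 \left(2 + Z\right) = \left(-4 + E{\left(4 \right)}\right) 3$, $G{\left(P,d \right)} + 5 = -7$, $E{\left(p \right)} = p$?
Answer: $-974$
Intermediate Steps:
$t{\left(M \right)} = M^{2}$
$G{\left(P,d \right)} = -12$ ($G{\left(P,d \right)} = -5 - 7 = -12$)
$Z = -2$ ($Z = -2 + \frac{\left(-4 + 4\right) 3}{3} = -2 + \frac{0 \cdot 3}{3} = -2 + \frac{1}{3} \cdot 0 = -2 + 0 = -2$)
$G{\left(-2,13 \right)} t{\left(7 - -2 \right)} + Z = - 12 \left(7 - -2\right)^{2} - 2 = - 12 \left(7 + 2\right)^{2} - 2 = - 12 \cdot 9^{2} - 2 = \left(-12\right) 81 - 2 = -972 - 2 = -974$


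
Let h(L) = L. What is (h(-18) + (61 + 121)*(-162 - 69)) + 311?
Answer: -41749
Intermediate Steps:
(h(-18) + (61 + 121)*(-162 - 69)) + 311 = (-18 + (61 + 121)*(-162 - 69)) + 311 = (-18 + 182*(-231)) + 311 = (-18 - 42042) + 311 = -42060 + 311 = -41749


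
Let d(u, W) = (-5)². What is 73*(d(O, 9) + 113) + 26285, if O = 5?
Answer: 36359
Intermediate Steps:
d(u, W) = 25
73*(d(O, 9) + 113) + 26285 = 73*(25 + 113) + 26285 = 73*138 + 26285 = 10074 + 26285 = 36359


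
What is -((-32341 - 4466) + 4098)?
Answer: 32709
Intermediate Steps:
-((-32341 - 4466) + 4098) = -(-36807 + 4098) = -1*(-32709) = 32709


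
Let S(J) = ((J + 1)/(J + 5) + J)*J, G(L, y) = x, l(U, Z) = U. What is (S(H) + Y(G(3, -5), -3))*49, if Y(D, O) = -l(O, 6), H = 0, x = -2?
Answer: 147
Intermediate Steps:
G(L, y) = -2
Y(D, O) = -O
S(J) = J*(J + (1 + J)/(5 + J)) (S(J) = ((1 + J)/(5 + J) + J)*J = (J + (1 + J)/(5 + J))*J = J*(J + (1 + J)/(5 + J)))
(S(H) + Y(G(3, -5), -3))*49 = (0*(1 + 0² + 6*0)/(5 + 0) - 1*(-3))*49 = (0*(1 + 0 + 0)/5 + 3)*49 = (0*(⅕)*1 + 3)*49 = (0 + 3)*49 = 3*49 = 147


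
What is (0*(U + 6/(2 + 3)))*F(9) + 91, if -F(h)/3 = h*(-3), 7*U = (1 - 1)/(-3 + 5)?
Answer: 91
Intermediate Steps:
U = 0 (U = ((1 - 1)/(-3 + 5))/7 = (0/2)/7 = (0*(½))/7 = (⅐)*0 = 0)
F(h) = 9*h (F(h) = -3*h*(-3) = -(-9)*h = 9*h)
(0*(U + 6/(2 + 3)))*F(9) + 91 = (0*(0 + 6/(2 + 3)))*(9*9) + 91 = (0*(0 + 6/5))*81 + 91 = (0*(6/5))*81 + 91 = 0*81 + 91 = 0 + 91 = 91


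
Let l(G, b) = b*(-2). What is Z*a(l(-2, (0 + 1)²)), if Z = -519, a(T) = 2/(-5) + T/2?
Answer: 3633/5 ≈ 726.60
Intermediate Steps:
l(G, b) = -2*b
a(T) = -⅖ + T/2 (a(T) = 2*(-⅕) + T*(½) = -⅖ + T/2)
Z*a(l(-2, (0 + 1)²)) = -519*(-⅖ + (-2*(0 + 1)²)/2) = -519*(-⅖ + (-2*1²)/2) = -519*(-⅖ + (-2*1)/2) = -519*(-⅖ + (½)*(-2)) = -519*(-⅖ - 1) = -519*(-7/5) = 3633/5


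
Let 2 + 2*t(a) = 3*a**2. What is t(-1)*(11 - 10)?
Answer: 1/2 ≈ 0.50000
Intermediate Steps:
t(a) = -1 + 3*a**2/2 (t(a) = -1 + (3*a**2)/2 = -1 + 3*a**2/2)
t(-1)*(11 - 10) = (-1 + (3/2)*(-1)**2)*(11 - 10) = (-1 + (3/2)*1)*1 = (-1 + 3/2)*1 = (1/2)*1 = 1/2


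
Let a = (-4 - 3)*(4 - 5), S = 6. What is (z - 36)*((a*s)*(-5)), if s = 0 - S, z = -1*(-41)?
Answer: 1050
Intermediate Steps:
a = 7 (a = -7*(-1) = 7)
z = 41
s = -6 (s = 0 - 1*6 = 0 - 6 = -6)
(z - 36)*((a*s)*(-5)) = (41 - 36)*((7*(-6))*(-5)) = 5*(-42*(-5)) = 5*210 = 1050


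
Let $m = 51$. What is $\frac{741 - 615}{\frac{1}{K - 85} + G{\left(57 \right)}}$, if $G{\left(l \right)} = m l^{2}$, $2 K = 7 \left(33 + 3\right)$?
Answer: $\frac{2583}{3396830} \approx 0.00076041$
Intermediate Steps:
$K = 126$ ($K = \frac{7 \left(33 + 3\right)}{2} = \frac{7 \cdot 36}{2} = \frac{1}{2} \cdot 252 = 126$)
$G{\left(l \right)} = 51 l^{2}$
$\frac{741 - 615}{\frac{1}{K - 85} + G{\left(57 \right)}} = \frac{741 - 615}{\frac{1}{126 - 85} + 51 \cdot 57^{2}} = \frac{126}{\frac{1}{41} + 51 \cdot 3249} = \frac{126}{\frac{1}{41} + 165699} = \frac{126}{\frac{6793660}{41}} = 126 \cdot \frac{41}{6793660} = \frac{2583}{3396830}$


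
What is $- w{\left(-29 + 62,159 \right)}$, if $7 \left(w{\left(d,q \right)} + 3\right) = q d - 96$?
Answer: $- \frac{5130}{7} \approx -732.86$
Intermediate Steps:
$w{\left(d,q \right)} = - \frac{117}{7} + \frac{d q}{7}$ ($w{\left(d,q \right)} = -3 + \frac{q d - 96}{7} = -3 + \frac{d q - 96}{7} = -3 + \frac{-96 + d q}{7} = -3 + \left(- \frac{96}{7} + \frac{d q}{7}\right) = - \frac{117}{7} + \frac{d q}{7}$)
$- w{\left(-29 + 62,159 \right)} = - (- \frac{117}{7} + \frac{1}{7} \left(-29 + 62\right) 159) = - (- \frac{117}{7} + \frac{1}{7} \cdot 33 \cdot 159) = - (- \frac{117}{7} + \frac{5247}{7}) = \left(-1\right) \frac{5130}{7} = - \frac{5130}{7}$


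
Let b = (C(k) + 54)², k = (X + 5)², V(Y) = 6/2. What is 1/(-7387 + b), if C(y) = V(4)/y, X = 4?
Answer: -729/3256442 ≈ -0.00022386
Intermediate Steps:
V(Y) = 3 (V(Y) = 6*(½) = 3)
k = 81 (k = (4 + 5)² = 9² = 81)
C(y) = 3/y
b = 2128681/729 (b = (3/81 + 54)² = (3*(1/81) + 54)² = (1/27 + 54)² = (1459/27)² = 2128681/729 ≈ 2920.0)
1/(-7387 + b) = 1/(-7387 + 2128681/729) = 1/(-3256442/729) = -729/3256442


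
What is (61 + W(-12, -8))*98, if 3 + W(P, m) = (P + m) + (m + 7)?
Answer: 3626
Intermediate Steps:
W(P, m) = 4 + P + 2*m (W(P, m) = -3 + ((P + m) + (m + 7)) = -3 + ((P + m) + (7 + m)) = -3 + (7 + P + 2*m) = 4 + P + 2*m)
(61 + W(-12, -8))*98 = (61 + (4 - 12 + 2*(-8)))*98 = (61 + (4 - 12 - 16))*98 = (61 - 24)*98 = 37*98 = 3626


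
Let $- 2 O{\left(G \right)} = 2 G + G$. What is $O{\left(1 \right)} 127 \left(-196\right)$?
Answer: $37338$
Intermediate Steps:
$O{\left(G \right)} = - \frac{3 G}{2}$ ($O{\left(G \right)} = - \frac{2 G + G}{2} = - \frac{3 G}{2}$)
$O{\left(1 \right)} 127 \left(-196\right) = \left(- \frac{3}{2}\right) 1 \cdot 127 \left(-196\right) = \left(- \frac{3}{2}\right) 127 \left(-196\right) = \left(- \frac{381}{2}\right) \left(-196\right) = 37338$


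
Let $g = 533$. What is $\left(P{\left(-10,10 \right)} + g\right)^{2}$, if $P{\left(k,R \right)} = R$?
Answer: $294849$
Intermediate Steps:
$\left(P{\left(-10,10 \right)} + g\right)^{2} = \left(10 + 533\right)^{2} = 543^{2} = 294849$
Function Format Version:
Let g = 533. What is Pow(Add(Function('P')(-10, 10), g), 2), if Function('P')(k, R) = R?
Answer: 294849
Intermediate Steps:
Pow(Add(Function('P')(-10, 10), g), 2) = Pow(Add(10, 533), 2) = Pow(543, 2) = 294849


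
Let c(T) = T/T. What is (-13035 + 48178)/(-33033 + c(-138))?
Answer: -35143/33032 ≈ -1.0639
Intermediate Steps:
c(T) = 1
(-13035 + 48178)/(-33033 + c(-138)) = (-13035 + 48178)/(-33033 + 1) = 35143/(-33032) = 35143*(-1/33032) = -35143/33032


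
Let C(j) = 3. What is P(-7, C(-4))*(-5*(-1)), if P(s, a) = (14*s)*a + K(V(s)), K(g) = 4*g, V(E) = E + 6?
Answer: -1490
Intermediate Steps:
V(E) = 6 + E
P(s, a) = 24 + 4*s + 14*a*s (P(s, a) = (14*s)*a + 4*(6 + s) = 14*a*s + (24 + 4*s) = 24 + 4*s + 14*a*s)
P(-7, C(-4))*(-5*(-1)) = (24 + 4*(-7) + 14*3*(-7))*(-5*(-1)) = (24 - 28 - 294)*5 = -298*5 = -1490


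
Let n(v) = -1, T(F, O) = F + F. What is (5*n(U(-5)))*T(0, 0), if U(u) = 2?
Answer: 0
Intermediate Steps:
T(F, O) = 2*F
(5*n(U(-5)))*T(0, 0) = (5*(-1))*(2*0) = -5*0 = 0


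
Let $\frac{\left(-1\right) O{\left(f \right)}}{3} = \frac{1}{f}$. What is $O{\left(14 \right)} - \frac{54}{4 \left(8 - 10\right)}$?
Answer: $\frac{183}{28} \approx 6.5357$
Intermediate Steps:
$O{\left(f \right)} = - \frac{3}{f}$
$O{\left(14 \right)} - \frac{54}{4 \left(8 - 10\right)} = - \frac{3}{14} - \frac{54}{4 \left(8 - 10\right)} = \left(-3\right) \frac{1}{14} - \frac{54}{4 \left(-2\right)} = - \frac{3}{14} - \frac{54}{-8} = - \frac{3}{14} - 54 \left(- \frac{1}{8}\right) = - \frac{3}{14} - - \frac{27}{4} = - \frac{3}{14} + \frac{27}{4} = \frac{183}{28}$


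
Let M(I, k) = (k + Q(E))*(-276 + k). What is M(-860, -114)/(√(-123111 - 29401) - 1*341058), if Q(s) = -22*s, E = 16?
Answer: -15495970230/29080177969 - 363480*I*√2383/29080177969 ≈ -0.53287 - 0.00061016*I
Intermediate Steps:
M(I, k) = (-352 + k)*(-276 + k) (M(I, k) = (k - 22*16)*(-276 + k) = (k - 352)*(-276 + k) = (-352 + k)*(-276 + k))
M(-860, -114)/(√(-123111 - 29401) - 1*341058) = (97152 + (-114)² - 628*(-114))/(√(-123111 - 29401) - 1*341058) = (97152 + 12996 + 71592)/(√(-152512) - 341058) = 181740/(8*I*√2383 - 341058) = 181740/(-341058 + 8*I*√2383)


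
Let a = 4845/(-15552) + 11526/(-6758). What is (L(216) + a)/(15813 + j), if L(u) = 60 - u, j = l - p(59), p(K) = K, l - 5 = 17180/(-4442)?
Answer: -6147602053753/612948236105664 ≈ -0.010030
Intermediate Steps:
l = 2515/2221 (l = 5 + 17180/(-4442) = 5 + 17180*(-1/4442) = 5 - 8590/2221 = 2515/2221 ≈ 1.1324)
a = -35332477/17516736 (a = 4845*(-1/15552) + 11526*(-1/6758) = -1615/5184 - 5763/3379 = -35332477/17516736 ≈ -2.0171)
j = -128524/2221 (j = 2515/2221 - 1*59 = 2515/2221 - 59 = -128524/2221 ≈ -57.868)
(L(216) + a)/(15813 + j) = ((60 - 1*216) - 35332477/17516736)/(15813 - 128524/2221) = ((60 - 216) - 35332477/17516736)/(34992149/2221) = (-156 - 35332477/17516736)*(2221/34992149) = -2767943293/17516736*2221/34992149 = -6147602053753/612948236105664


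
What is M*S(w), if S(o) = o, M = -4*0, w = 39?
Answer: 0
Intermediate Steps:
M = 0
M*S(w) = 0*39 = 0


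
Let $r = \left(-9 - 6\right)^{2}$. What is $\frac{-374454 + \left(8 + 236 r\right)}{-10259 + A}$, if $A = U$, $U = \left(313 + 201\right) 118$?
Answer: $- \frac{321346}{50393} \approx -6.3768$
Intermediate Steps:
$r = 225$ ($r = \left(-15\right)^{2} = 225$)
$U = 60652$ ($U = 514 \cdot 118 = 60652$)
$A = 60652$
$\frac{-374454 + \left(8 + 236 r\right)}{-10259 + A} = \frac{-374454 + \left(8 + 236 \cdot 225\right)}{-10259 + 60652} = \frac{-374454 + \left(8 + 53100\right)}{50393} = \left(-374454 + 53108\right) \frac{1}{50393} = \left(-321346\right) \frac{1}{50393} = - \frac{321346}{50393}$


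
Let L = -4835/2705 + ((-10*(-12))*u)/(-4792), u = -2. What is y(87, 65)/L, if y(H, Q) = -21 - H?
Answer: 34998372/563003 ≈ 62.164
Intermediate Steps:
L = -563003/324059 (L = -4835/2705 + (-10*(-12)*(-2))/(-4792) = -4835*1/2705 + (120*(-2))*(-1/4792) = -967/541 - 240*(-1/4792) = -967/541 + 30/599 = -563003/324059 ≈ -1.7373)
y(87, 65)/L = (-21 - 1*87)/(-563003/324059) = (-21 - 87)*(-324059/563003) = -108*(-324059/563003) = 34998372/563003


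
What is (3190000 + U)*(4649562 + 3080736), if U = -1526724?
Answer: 12857619136248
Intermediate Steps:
(3190000 + U)*(4649562 + 3080736) = (3190000 - 1526724)*(4649562 + 3080736) = 1663276*7730298 = 12857619136248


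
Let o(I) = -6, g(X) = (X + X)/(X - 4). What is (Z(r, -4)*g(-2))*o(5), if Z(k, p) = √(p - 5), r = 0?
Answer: -12*I ≈ -12.0*I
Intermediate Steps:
g(X) = 2*X/(-4 + X) (g(X) = (2*X)/(-4 + X) = 2*X/(-4 + X))
Z(k, p) = √(-5 + p)
(Z(r, -4)*g(-2))*o(5) = (√(-5 - 4)*(2*(-2)/(-4 - 2)))*(-6) = (√(-9)*(2*(-2)/(-6)))*(-6) = ((3*I)*(2*(-2)*(-⅙)))*(-6) = ((3*I)*(⅔))*(-6) = (2*I)*(-6) = -12*I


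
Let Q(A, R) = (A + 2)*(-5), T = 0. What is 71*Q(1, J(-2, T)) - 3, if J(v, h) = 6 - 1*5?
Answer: -1068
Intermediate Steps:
J(v, h) = 1 (J(v, h) = 6 - 5 = 1)
Q(A, R) = -10 - 5*A (Q(A, R) = (2 + A)*(-5) = -10 - 5*A)
71*Q(1, J(-2, T)) - 3 = 71*(-10 - 5*1) - 3 = 71*(-10 - 5) - 3 = 71*(-15) - 3 = -1065 - 3 = -1068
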